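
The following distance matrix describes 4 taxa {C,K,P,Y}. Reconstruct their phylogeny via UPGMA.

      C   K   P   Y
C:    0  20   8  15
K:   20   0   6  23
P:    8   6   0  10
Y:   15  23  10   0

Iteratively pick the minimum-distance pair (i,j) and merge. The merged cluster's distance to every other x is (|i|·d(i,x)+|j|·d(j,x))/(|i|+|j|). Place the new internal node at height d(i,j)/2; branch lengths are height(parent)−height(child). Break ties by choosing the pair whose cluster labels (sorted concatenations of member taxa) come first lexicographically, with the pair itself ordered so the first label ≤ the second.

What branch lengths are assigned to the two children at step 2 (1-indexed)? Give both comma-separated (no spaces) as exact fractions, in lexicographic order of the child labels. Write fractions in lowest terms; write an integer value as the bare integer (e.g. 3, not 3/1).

1. join K+P (d=6) ⇒ KP; edges |K|=3, |P|=3
  updated: d(C,KP)=14, d(KP,Y)=33/2
2. join C+KP (d=14) ⇒ CKP; edges |C|=7, |KP|=4
  updated: d(CKP,Y)=16
3. join CKP+Y (d=16) ⇒ CKPY; edges |CKP|=1, |Y|=8
final tree: ((C:7,(K:3,P:3):4):1,Y:8)
total length: 26

7,4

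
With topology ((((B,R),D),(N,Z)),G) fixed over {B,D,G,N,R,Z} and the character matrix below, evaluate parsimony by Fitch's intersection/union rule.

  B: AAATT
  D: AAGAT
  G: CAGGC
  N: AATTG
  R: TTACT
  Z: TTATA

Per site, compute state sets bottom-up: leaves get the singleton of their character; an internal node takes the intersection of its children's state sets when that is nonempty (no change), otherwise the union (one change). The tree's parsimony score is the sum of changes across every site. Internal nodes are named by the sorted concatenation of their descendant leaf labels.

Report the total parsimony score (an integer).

[col 0] BR: children B:{A}, R:{T} ∪→ {A,T}; cost 1
[col 0] BDR: children BR:{A,T}, D:{A} ∩→ {A}; cost 0
[col 0] NZ: children N:{A}, Z:{T} ∪→ {A,T}; cost 1
[col 0] BDNRZ: children BDR:{A}, NZ:{A,T} ∩→ {A}; cost 0
[col 0] BDGNRZ: children BDNRZ:{A}, G:{C} ∪→ {A,C}; cost 1
[col 1] BR: children B:{A}, R:{T} ∪→ {A,T}; cost 1
[col 1] BDR: children BR:{A,T}, D:{A} ∩→ {A}; cost 0
[col 1] NZ: children N:{A}, Z:{T} ∪→ {A,T}; cost 1
[col 1] BDNRZ: children BDR:{A}, NZ:{A,T} ∩→ {A}; cost 0
[col 1] BDGNRZ: children BDNRZ:{A}, G:{A} ∩→ {A}; cost 0
[col 2] BR: children B:{A}, R:{A} ∩→ {A}; cost 0
[col 2] BDR: children BR:{A}, D:{G} ∪→ {A,G}; cost 1
[col 2] NZ: children N:{T}, Z:{A} ∪→ {A,T}; cost 1
[col 2] BDNRZ: children BDR:{A,G}, NZ:{A,T} ∩→ {A}; cost 0
[col 2] BDGNRZ: children BDNRZ:{A}, G:{G} ∪→ {A,G}; cost 1
[col 3] BR: children B:{T}, R:{C} ∪→ {C,T}; cost 1
[col 3] BDR: children BR:{C,T}, D:{A} ∪→ {A,C,T}; cost 1
[col 3] NZ: children N:{T}, Z:{T} ∩→ {T}; cost 0
[col 3] BDNRZ: children BDR:{A,C,T}, NZ:{T} ∩→ {T}; cost 0
[col 3] BDGNRZ: children BDNRZ:{T}, G:{G} ∪→ {G,T}; cost 1
[col 4] BR: children B:{T}, R:{T} ∩→ {T}; cost 0
[col 4] BDR: children BR:{T}, D:{T} ∩→ {T}; cost 0
[col 4] NZ: children N:{G}, Z:{A} ∪→ {A,G}; cost 1
[col 4] BDNRZ: children BDR:{T}, NZ:{A,G} ∪→ {A,G,T}; cost 1
[col 4] BDGNRZ: children BDNRZ:{A,G,T}, G:{C} ∪→ {A,C,G,T}; cost 1
per-site changes: [3, 2, 3, 3, 3]; total = 14

14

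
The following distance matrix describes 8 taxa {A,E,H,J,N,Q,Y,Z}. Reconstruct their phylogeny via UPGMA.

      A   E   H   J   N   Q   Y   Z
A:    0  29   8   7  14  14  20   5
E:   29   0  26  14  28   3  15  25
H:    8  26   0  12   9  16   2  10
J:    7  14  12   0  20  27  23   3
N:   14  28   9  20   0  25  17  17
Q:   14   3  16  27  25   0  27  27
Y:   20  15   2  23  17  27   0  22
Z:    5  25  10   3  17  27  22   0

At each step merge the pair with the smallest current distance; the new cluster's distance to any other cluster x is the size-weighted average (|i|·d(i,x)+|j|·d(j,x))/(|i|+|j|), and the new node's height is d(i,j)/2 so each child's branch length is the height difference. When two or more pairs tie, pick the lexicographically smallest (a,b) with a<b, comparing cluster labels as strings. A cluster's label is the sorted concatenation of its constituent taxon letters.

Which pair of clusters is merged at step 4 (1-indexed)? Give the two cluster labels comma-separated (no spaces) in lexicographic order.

step 1: merge (H,Y) at d=2; branch lengths H→1, Y→1; new cluster HY
  updated: d(A,HY)=14, d(E,HY)=41/2, d(HY,J)=35/2, d(HY,N)=13, d(HY,Q)=43/2, d(HY,Z)=16
step 2: merge (E,Q) at d=3; branch lengths E→3/2, Q→3/2; new cluster EQ
  updated: d(A,EQ)=43/2, d(EQ,HY)=21, d(EQ,J)=41/2, d(EQ,N)=53/2, d(EQ,Z)=26
step 3: merge (J,Z) at d=3; branch lengths J→3/2, Z→3/2; new cluster JZ
  updated: d(A,JZ)=6, d(EQ,JZ)=93/4, d(HY,JZ)=67/4, d(JZ,N)=37/2
step 4: merge (A,JZ) at d=6; branch lengths A→3, JZ→3/2; new cluster AJZ
  updated: d(AJZ,EQ)=68/3, d(AJZ,HY)=95/6, d(AJZ,N)=17
step 5: merge (HY,N) at d=13; branch lengths HY→11/2, N→13/2; new cluster HNY
  updated: d(AJZ,HNY)=146/9, d(EQ,HNY)=137/6
step 6: merge (AJZ,HNY) at d=146/9; branch lengths AJZ→46/9, HNY→29/18; new cluster AHJNYZ
  updated: d(AHJNYZ,EQ)=91/4
step 7: merge (AHJNYZ,EQ) at d=91/4; branch lengths AHJNYZ→235/72, EQ→79/8; new cluster AEHJNQYZ
final tree: (((A:3,(J:3/2,Z:3/2):3/2):46/9,((H:1,Y:1):11/2,N:13/2):29/18):235/72,(E:3/2,Q:3/2):79/8)
total length: 1597/36

A,JZ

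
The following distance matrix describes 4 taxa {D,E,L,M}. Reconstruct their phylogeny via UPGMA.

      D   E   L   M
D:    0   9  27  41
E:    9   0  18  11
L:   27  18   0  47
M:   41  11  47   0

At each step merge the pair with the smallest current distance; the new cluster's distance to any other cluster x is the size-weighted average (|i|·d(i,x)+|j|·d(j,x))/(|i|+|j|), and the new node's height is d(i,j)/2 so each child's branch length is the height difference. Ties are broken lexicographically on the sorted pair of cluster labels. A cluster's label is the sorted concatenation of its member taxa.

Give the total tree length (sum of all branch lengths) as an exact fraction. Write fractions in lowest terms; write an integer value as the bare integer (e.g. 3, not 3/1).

195/4

1. join D+E (d=9) ⇒ DE; edges |D|=9/2, |E|=9/2
  updated: d(DE,L)=45/2, d(DE,M)=26
2. join DE+L (d=45/2) ⇒ DEL; edges |DE|=27/4, |L|=45/4
  updated: d(DEL,M)=33
3. join DEL+M (d=33) ⇒ DELM; edges |DEL|=21/4, |M|=33/2
final tree: (((D:9/2,E:9/2):27/4,L:45/4):21/4,M:33/2)
total length: 195/4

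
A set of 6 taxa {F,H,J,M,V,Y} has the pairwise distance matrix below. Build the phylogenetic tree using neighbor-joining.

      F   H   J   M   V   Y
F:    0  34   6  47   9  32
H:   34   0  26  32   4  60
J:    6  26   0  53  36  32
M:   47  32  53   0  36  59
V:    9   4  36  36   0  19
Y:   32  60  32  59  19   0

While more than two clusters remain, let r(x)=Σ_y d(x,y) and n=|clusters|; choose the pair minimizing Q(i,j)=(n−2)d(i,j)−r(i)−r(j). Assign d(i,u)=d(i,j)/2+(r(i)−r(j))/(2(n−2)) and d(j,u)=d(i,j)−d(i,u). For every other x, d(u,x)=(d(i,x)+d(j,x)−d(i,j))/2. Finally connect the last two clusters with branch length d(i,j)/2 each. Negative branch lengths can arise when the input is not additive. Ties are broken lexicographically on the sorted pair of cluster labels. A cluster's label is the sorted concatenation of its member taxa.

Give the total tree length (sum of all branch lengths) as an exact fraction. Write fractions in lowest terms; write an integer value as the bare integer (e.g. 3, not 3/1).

321/4

step 1: merge (F,J) at d=6, Q=-257; branch lengths F→-1/8, J→49/8; new cluster FJ
  updated: d(FJ,H)=27, d(FJ,M)=47, d(FJ,V)=39/2, d(FJ,Y)=29
step 2: merge (FJ,Y) at d=29, Q=-405/2; branch lengths FJ→85/12, Y→263/12; new cluster FJY
  updated: d(FJY,H)=29, d(FJY,M)=77/2, d(FJY,V)=19/4
step 3: merge (FJY,V) at d=19/4, Q=-215/2; branch lengths FJY→37/4, V→-9/2; new cluster FJVY
  updated: d(FJVY,H)=113/8, d(FJVY,M)=279/8
step 4: merge (FJVY,H) at d=113/8, Q=-81; branch lengths FJVY→17/2, H→45/8; new cluster FHJVY
  updated: d(FHJVY,M)=211/8
step 5: merge (FHJVY,M) at d=211/8; branch lengths FHJVY→211/16, M→211/16; new cluster FHJMVY
final tree: (((((F:-1/8,J:49/8):85/12,Y:263/12):37/4,V:-9/2):17/2,H:45/8):211/16,M:211/16)
total length: 321/4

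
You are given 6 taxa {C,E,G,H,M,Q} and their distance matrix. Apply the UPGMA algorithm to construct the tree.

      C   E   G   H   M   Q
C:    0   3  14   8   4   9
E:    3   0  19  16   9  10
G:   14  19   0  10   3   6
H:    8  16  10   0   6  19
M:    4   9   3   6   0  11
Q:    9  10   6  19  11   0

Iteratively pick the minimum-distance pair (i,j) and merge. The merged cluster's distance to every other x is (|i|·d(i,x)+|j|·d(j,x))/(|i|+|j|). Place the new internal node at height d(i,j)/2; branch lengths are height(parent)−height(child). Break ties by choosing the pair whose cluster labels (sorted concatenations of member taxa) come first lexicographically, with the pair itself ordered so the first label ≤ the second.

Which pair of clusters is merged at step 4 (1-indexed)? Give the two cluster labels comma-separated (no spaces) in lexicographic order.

iteration 1: select C,E (d=3); attach at lengths (3/2, 3/2); label the merged cluster CE
  updated: d(CE,G)=33/2, d(CE,H)=12, d(CE,M)=13/2, d(CE,Q)=19/2
iteration 2: select G,M (d=3); attach at lengths (3/2, 3/2); label the merged cluster GM
  updated: d(CE,GM)=23/2, d(GM,H)=8, d(GM,Q)=17/2
iteration 3: select GM,H (d=8); attach at lengths (5/2, 4); label the merged cluster GHM
  updated: d(CE,GHM)=35/3, d(GHM,Q)=12
iteration 4: select CE,Q (d=19/2); attach at lengths (13/4, 19/4); label the merged cluster CEQ
  updated: d(CEQ,GHM)=106/9
iteration 5: select CEQ,GHM (d=106/9); attach at lengths (41/36, 17/9); label the merged cluster CEGHMQ
final tree: (((C:3/2,E:3/2):13/4,Q:19/4):41/36,((G:3/2,M:3/2):5/2,H:4):17/9)
total length: 847/36

CE,Q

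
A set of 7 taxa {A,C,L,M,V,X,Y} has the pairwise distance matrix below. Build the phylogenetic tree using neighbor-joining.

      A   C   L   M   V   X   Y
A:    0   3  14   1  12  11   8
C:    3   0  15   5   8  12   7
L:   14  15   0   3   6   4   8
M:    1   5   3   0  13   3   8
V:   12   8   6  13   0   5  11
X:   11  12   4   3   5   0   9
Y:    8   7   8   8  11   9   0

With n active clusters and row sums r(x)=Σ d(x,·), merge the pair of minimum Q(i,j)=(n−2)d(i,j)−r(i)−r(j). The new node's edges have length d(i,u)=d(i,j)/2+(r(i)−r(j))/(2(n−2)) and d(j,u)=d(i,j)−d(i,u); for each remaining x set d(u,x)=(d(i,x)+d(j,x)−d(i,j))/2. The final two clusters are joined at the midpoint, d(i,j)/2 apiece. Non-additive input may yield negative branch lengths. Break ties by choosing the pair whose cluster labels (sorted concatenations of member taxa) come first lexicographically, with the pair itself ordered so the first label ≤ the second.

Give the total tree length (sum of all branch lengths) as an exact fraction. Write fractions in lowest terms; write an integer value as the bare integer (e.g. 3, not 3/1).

step 1: merge (A,C) at d=3, Q=-84; branch lengths A→7/5, C→8/5; new cluster AC
  updated: d(AC,L)=13, d(AC,M)=3/2, d(AC,V)=17/2, d(AC,X)=10, d(AC,Y)=6
step 2: merge (AC,M) at d=3/2, Q=-123/2; branch lengths AC→33/16, M→-9/16; new cluster ACM
  updated: d(ACM,L)=29/4, d(ACM,V)=10, d(ACM,X)=23/4, d(ACM,Y)=25/4
step 3: merge (ACM,Y) at d=25/4, Q=-179/4; branch lengths ACM→55/24, Y→95/24; new cluster ACMY
  updated: d(ACMY,L)=9/2, d(ACMY,V)=59/8, d(ACMY,X)=17/4
step 4: merge (ACMY,L) at d=9/2, Q=-173/8; branch lengths ACMY→85/32, L→59/32; new cluster ACLMY
  updated: d(ACLMY,V)=71/16, d(ACLMY,X)=15/8
step 5: merge (ACLMY,V) at d=71/16, Q=-181/16; branch lengths ACLMY→21/32, V→121/32; new cluster ACLMVY
  updated: d(ACLMVY,X)=39/32
step 6: merge (ACLMVY,X) at d=39/32; branch lengths ACLMVY→39/64, X→39/64; new cluster ACLMVXY
final tree: ((((((A:7/5,C:8/5):33/16,M:-9/16):55/24,Y:95/24):85/32,L:59/32):21/32,V:121/32):39/64,X:39/64)
total length: 669/32

669/32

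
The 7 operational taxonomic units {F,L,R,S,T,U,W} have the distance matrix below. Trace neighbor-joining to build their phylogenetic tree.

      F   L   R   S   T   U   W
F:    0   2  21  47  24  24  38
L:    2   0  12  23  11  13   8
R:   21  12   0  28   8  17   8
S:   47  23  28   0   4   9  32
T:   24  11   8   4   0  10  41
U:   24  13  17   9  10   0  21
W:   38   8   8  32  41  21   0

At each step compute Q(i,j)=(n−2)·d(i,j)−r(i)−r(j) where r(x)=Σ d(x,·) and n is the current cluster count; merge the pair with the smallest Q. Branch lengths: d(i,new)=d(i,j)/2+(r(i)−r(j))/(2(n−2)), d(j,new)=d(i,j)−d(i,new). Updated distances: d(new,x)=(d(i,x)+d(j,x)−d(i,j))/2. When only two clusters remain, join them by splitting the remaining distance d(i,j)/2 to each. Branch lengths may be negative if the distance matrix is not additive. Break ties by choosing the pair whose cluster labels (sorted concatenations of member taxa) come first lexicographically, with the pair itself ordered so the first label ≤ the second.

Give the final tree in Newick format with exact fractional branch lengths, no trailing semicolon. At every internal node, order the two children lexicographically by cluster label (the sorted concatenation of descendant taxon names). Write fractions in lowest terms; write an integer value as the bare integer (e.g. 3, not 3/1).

((((F:153/16,L:-121/16):17/2,((S:13/2,T:-5/2):163/24,U:17/24):65/8):25/4,R:-7/16):135/32,W:135/32)

step 1: merge (S,T) at d=4, Q=-221; branch lengths S→13/2, T→-5/2; new cluster ST
  updated: d(F,ST)=67/2, d(L,ST)=15, d(R,ST)=16, d(ST,U)=15/2, d(ST,W)=69/2
step 2: merge (F,L) at d=2, Q=-321/2; branch lengths F→153/16, L→-121/16; new cluster FL
  updated: d(FL,R)=31/2, d(FL,ST)=93/4, d(FL,U)=35/2, d(FL,W)=22
step 3: merge (ST,U) at d=15/2, Q=-487/4; branch lengths ST→163/24, U→17/24; new cluster STU
  updated: d(FL,STU)=133/8, d(R,STU)=51/4, d(STU,W)=24
step 4: merge (FL,STU) at d=133/8, Q=-297/4; branch lengths FL→17/2, STU→65/8; new cluster FLSTU
  updated: d(FLSTU,R)=93/16, d(FLSTU,W)=235/16
step 5: merge (FLSTU,R) at d=93/16, Q=-57/2; branch lengths FLSTU→25/4, R→-7/16; new cluster FLRSTU
  updated: d(FLRSTU,W)=135/16
step 6: merge (FLRSTU,W) at d=135/16; branch lengths FLRSTU→135/32, W→135/32; new cluster FLRSTUW
final tree: ((((F:153/16,L:-121/16):17/2,((S:13/2,T:-5/2):163/24,U:17/24):65/8):25/4,R:-7/16):135/32,W:135/32)
total length: 355/8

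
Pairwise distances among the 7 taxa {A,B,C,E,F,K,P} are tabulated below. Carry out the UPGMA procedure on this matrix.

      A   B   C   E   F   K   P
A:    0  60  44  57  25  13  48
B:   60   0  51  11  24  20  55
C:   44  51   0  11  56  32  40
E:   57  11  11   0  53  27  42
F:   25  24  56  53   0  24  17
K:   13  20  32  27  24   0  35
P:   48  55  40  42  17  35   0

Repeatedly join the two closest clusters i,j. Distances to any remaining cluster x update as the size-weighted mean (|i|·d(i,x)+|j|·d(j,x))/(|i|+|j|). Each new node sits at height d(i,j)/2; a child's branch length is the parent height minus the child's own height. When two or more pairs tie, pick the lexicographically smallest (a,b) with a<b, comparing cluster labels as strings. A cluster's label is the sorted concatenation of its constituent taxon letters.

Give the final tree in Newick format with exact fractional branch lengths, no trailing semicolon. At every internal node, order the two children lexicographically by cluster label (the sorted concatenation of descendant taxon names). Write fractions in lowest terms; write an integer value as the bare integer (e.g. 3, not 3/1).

step 1: merge (B,E) at d=11; branch lengths B→11/2, E→11/2; new cluster BE
  updated: d(A,BE)=117/2, d(BE,C)=31, d(BE,F)=77/2, d(BE,K)=47/2, d(BE,P)=97/2
step 2: merge (A,K) at d=13; branch lengths A→13/2, K→13/2; new cluster AK
  updated: d(AK,BE)=41, d(AK,C)=38, d(AK,F)=49/2, d(AK,P)=83/2
step 3: merge (F,P) at d=17; branch lengths F→17/2, P→17/2; new cluster FP
  updated: d(AK,FP)=33, d(BE,FP)=87/2, d(C,FP)=48
step 4: merge (BE,C) at d=31; branch lengths BE→10, C→31/2; new cluster BCE
  updated: d(AK,BCE)=40, d(BCE,FP)=45
step 5: merge (AK,FP) at d=33; branch lengths AK→10, FP→8; new cluster AFKP
  updated: d(AFKP,BCE)=85/2
step 6: merge (AFKP,BCE) at d=85/2; branch lengths AFKP→19/4, BCE→23/4; new cluster ABCEFKP
final tree: (((A:13/2,K:13/2):10,(F:17/2,P:17/2):8):19/4,((B:11/2,E:11/2):10,C:31/2):23/4)
total length: 95

(((A:13/2,K:13/2):10,(F:17/2,P:17/2):8):19/4,((B:11/2,E:11/2):10,C:31/2):23/4)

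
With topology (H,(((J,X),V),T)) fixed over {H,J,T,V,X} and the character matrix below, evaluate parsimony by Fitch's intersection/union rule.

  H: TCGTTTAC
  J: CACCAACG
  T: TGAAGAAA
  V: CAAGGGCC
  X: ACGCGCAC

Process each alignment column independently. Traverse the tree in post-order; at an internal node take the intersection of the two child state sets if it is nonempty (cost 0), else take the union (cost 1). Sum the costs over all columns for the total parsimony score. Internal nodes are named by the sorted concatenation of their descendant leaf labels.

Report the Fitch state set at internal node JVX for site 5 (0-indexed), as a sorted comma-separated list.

site 0, node JX: J={C} ∪ X={A} → {A,C} (+1)
site 0, node JVX: JX={A,C} ∩ V={C} → {C} (+0)
site 0, node JTVX: JVX={C} ∪ T={T} → {C,T} (+1)
site 0, node HJTVX: H={T} ∩ JTVX={C,T} → {T} (+0)
site 1, node JX: J={A} ∪ X={C} → {A,C} (+1)
site 1, node JVX: JX={A,C} ∩ V={A} → {A} (+0)
site 1, node JTVX: JVX={A} ∪ T={G} → {A,G} (+1)
site 1, node HJTVX: H={C} ∪ JTVX={A,G} → {A,C,G} (+1)
site 2, node JX: J={C} ∪ X={G} → {C,G} (+1)
site 2, node JVX: JX={C,G} ∪ V={A} → {A,C,G} (+1)
site 2, node JTVX: JVX={A,C,G} ∩ T={A} → {A} (+0)
site 2, node HJTVX: H={G} ∪ JTVX={A} → {A,G} (+1)
site 3, node JX: J={C} ∩ X={C} → {C} (+0)
site 3, node JVX: JX={C} ∪ V={G} → {C,G} (+1)
site 3, node JTVX: JVX={C,G} ∪ T={A} → {A,C,G} (+1)
site 3, node HJTVX: H={T} ∪ JTVX={A,C,G} → {A,C,G,T} (+1)
site 4, node JX: J={A} ∪ X={G} → {A,G} (+1)
site 4, node JVX: JX={A,G} ∩ V={G} → {G} (+0)
site 4, node JTVX: JVX={G} ∩ T={G} → {G} (+0)
site 4, node HJTVX: H={T} ∪ JTVX={G} → {G,T} (+1)
site 5, node JX: J={A} ∪ X={C} → {A,C} (+1)
site 5, node JVX: JX={A,C} ∪ V={G} → {A,C,G} (+1)
site 5, node JTVX: JVX={A,C,G} ∩ T={A} → {A} (+0)
site 5, node HJTVX: H={T} ∪ JTVX={A} → {A,T} (+1)
site 6, node JX: J={C} ∪ X={A} → {A,C} (+1)
site 6, node JVX: JX={A,C} ∩ V={C} → {C} (+0)
site 6, node JTVX: JVX={C} ∪ T={A} → {A,C} (+1)
site 6, node HJTVX: H={A} ∩ JTVX={A,C} → {A} (+0)
site 7, node JX: J={G} ∪ X={C} → {C,G} (+1)
site 7, node JVX: JX={C,G} ∩ V={C} → {C} (+0)
site 7, node JTVX: JVX={C} ∪ T={A} → {A,C} (+1)
site 7, node HJTVX: H={C} ∩ JTVX={A,C} → {C} (+0)
per-site changes: [2, 3, 3, 3, 2, 3, 2, 2]; total = 20

A,C,G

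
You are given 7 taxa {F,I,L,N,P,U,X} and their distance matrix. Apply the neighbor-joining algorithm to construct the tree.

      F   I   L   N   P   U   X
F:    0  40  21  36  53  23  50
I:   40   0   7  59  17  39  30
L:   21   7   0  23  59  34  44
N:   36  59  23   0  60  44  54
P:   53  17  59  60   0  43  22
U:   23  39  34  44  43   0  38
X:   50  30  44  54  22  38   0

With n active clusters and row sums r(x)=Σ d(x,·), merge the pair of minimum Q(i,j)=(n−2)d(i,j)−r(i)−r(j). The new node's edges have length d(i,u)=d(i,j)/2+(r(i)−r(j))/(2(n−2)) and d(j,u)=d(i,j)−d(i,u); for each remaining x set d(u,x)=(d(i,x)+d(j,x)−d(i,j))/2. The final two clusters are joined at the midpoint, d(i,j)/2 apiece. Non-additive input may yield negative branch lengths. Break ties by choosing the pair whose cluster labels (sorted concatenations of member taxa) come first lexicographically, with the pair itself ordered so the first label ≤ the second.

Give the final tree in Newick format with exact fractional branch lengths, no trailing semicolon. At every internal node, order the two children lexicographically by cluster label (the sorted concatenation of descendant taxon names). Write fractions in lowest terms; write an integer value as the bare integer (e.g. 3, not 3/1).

(((F:83/8,U:101/8):79/16,(I:77/16,(P:63/5,X:47/5):123/16):233/16):93/32,(L:61/24,N:491/24):93/32)

1. join P+X (d=22, Q=-382) ⇒ PX; edges |P|=63/5, |X|=47/5
  updated: d(F,PX)=81/2, d(I,PX)=25/2, d(L,PX)=81/2, d(N,PX)=46, d(PX,U)=59/2
2. join I+PX (d=25/2, Q=-553/2) ⇒ IPX; edges |I|=77/16, |PX|=123/16
  updated: d(F,IPX)=34, d(IPX,L)=35/2, d(IPX,N)=185/4, d(IPX,U)=28
3. join L+N (d=23, Q=-703/4) ⇒ LN; edges |L|=61/24, |N|=491/24
  updated: d(F,LN)=17, d(IPX,LN)=163/8, d(LN,U)=55/2
4. join F+U (d=23, Q=-213/2) ⇒ FU; edges |F|=83/8, |U|=101/8
  updated: d(FU,IPX)=39/2, d(FU,LN)=43/4
5. join FU+IPX (d=39/2, Q=-405/8) ⇒ FIPUX; edges |FU|=79/16, |IPX|=233/16
  updated: d(FIPUX,LN)=93/16
6. join FIPUX+LN (d=93/16) ⇒ FILNPUX; edges |FIPUX|=93/32, |LN|=93/32
final tree: (((F:83/8,U:101/8):79/16,(I:77/16,(P:63/5,X:47/5):123/16):233/16):93/32,(L:61/24,N:491/24):93/32)
total length: 1693/16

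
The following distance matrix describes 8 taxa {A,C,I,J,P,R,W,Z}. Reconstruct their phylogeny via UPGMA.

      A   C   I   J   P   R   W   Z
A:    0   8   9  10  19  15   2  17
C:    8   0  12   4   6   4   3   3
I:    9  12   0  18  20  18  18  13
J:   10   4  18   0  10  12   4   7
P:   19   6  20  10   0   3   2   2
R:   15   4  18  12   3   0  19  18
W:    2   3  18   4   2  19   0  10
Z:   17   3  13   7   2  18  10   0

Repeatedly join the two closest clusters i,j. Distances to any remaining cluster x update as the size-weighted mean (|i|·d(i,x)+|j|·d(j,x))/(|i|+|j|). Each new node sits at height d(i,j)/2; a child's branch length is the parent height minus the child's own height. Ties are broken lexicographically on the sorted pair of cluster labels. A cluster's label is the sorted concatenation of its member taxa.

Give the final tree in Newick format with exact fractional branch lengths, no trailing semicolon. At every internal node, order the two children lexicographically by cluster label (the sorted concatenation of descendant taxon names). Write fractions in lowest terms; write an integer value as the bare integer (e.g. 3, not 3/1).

iteration 1: select A,W (d=2); attach at lengths (1, 1); label the merged cluster AW
  updated: d(AW,C)=11/2, d(AW,I)=27/2, d(AW,J)=7, d(AW,P)=21/2, d(AW,R)=17, d(AW,Z)=27/2
iteration 2: select P,Z (d=2); attach at lengths (1, 1); label the merged cluster PZ
  updated: d(AW,PZ)=12, d(C,PZ)=9/2, d(I,PZ)=33/2, d(J,PZ)=17/2, d(PZ,R)=21/2
iteration 3: select C,J (d=4); attach at lengths (2, 2); label the merged cluster CJ
  updated: d(AW,CJ)=25/4, d(CJ,I)=15, d(CJ,PZ)=13/2, d(CJ,R)=8
iteration 4: select AW,CJ (d=25/4); attach at lengths (17/8, 9/8); label the merged cluster ACJW
  updated: d(ACJW,I)=57/4, d(ACJW,PZ)=37/4, d(ACJW,R)=25/2
iteration 5: select ACJW,PZ (d=37/4); attach at lengths (3/2, 29/8); label the merged cluster ACJPWZ
  updated: d(ACJPWZ,I)=15, d(ACJPWZ,R)=71/6
iteration 6: select ACJPWZ,R (d=71/6); attach at lengths (31/24, 71/12); label the merged cluster ACJPRWZ
  updated: d(ACJPRWZ,I)=108/7
iteration 7: select ACJPRWZ,I (d=108/7); attach at lengths (151/84, 54/7); label the merged cluster ACIJPRWZ
final tree: (((((A:1,W:1):17/8,(C:2,J:2):9/8):3/2,(P:1,Z:1):29/8):31/24,R:71/12):151/84,I:54/7)
total length: 695/21

(((((A:1,W:1):17/8,(C:2,J:2):9/8):3/2,(P:1,Z:1):29/8):31/24,R:71/12):151/84,I:54/7)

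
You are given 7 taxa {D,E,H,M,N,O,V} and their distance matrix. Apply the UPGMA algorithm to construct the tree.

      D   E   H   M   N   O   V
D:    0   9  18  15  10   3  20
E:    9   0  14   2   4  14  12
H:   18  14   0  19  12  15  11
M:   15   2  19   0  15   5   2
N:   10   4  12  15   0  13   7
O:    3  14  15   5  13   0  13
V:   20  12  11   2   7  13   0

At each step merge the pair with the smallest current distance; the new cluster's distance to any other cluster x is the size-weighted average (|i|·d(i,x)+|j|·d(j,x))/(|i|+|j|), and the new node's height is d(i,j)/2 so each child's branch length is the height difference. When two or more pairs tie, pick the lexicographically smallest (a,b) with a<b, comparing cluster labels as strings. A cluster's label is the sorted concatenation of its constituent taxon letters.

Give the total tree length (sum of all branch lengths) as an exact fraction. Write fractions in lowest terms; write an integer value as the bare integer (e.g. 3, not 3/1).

step 1: merge (E,M) at d=2; branch lengths E→1, M→1; new cluster EM
  updated: d(D,EM)=12, d(EM,H)=33/2, d(EM,N)=19/2, d(EM,O)=19/2, d(EM,V)=7
step 2: merge (D,O) at d=3; branch lengths D→3/2, O→3/2; new cluster DO
  updated: d(DO,EM)=43/4, d(DO,H)=33/2, d(DO,N)=23/2, d(DO,V)=33/2
step 3: merge (EM,V) at d=7; branch lengths EM→5/2, V→7/2; new cluster EMV
  updated: d(DO,EMV)=38/3, d(EMV,H)=44/3, d(EMV,N)=26/3
step 4: merge (EMV,N) at d=26/3; branch lengths EMV→5/6, N→13/3; new cluster EMNV
  updated: d(DO,EMNV)=99/8, d(EMNV,H)=14
step 5: merge (DO,EMNV) at d=99/8; branch lengths DO→75/16, EMNV→89/48; new cluster DEMNOV
  updated: d(DEMNOV,H)=89/6
step 6: merge (DEMNOV,H) at d=89/6; branch lengths DEMNOV→59/48, H→89/12; new cluster DEHMNOV
final tree: (((D:3/2,O:3/2):75/16,(((E:1,M:1):5/2,V:7/2):5/6,N:13/3):89/48):59/48,H:89/12)
total length: 1505/48

1505/48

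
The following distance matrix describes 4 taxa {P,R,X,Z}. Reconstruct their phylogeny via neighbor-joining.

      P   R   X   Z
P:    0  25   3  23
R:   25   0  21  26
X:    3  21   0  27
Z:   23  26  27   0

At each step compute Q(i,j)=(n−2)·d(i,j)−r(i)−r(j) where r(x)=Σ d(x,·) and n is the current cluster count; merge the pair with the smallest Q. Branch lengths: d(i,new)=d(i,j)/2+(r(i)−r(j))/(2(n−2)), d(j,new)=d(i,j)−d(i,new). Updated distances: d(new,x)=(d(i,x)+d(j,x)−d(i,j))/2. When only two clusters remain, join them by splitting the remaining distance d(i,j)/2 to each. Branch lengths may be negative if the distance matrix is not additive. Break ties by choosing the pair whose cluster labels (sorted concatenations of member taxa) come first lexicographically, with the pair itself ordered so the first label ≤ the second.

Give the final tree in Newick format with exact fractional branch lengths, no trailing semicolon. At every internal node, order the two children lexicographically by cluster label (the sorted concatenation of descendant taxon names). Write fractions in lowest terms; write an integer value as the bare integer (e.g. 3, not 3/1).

(((P:3/2,X:3/2):19/2,R:12):7,Z:7)

1. join P+X (d=3, Q=-96) ⇒ PX; edges |P|=3/2, |X|=3/2
  updated: d(PX,R)=43/2, d(PX,Z)=47/2
2. join PX+R (d=43/2, Q=-71) ⇒ PRX; edges |PX|=19/2, |R|=12
  updated: d(PRX,Z)=14
3. join PRX+Z (d=14) ⇒ PRXZ; edges |PRX|=7, |Z|=7
final tree: (((P:3/2,X:3/2):19/2,R:12):7,Z:7)
total length: 77/2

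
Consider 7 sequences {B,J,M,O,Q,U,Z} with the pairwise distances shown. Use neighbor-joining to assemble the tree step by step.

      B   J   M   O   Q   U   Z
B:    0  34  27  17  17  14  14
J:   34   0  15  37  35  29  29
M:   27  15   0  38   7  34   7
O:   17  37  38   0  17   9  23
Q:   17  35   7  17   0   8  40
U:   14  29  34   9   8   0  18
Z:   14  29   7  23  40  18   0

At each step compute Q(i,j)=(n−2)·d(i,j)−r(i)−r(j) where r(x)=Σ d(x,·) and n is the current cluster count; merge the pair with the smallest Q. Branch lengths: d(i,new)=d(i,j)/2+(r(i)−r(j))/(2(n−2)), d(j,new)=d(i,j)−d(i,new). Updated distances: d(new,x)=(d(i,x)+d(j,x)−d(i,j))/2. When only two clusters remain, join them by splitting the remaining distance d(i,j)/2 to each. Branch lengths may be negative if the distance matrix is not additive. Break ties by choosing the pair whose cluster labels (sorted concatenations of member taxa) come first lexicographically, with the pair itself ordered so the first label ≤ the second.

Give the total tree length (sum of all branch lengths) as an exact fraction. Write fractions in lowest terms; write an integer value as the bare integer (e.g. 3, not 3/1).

step 1: merge (J,M) at d=15, Q=-232; branch lengths J→63/5, M→12/5; new cluster JM
  updated: d(B,JM)=23, d(JM,O)=30, d(JM,Q)=27/2, d(JM,U)=24, d(JM,Z)=21/2
step 2: merge (JM,Z) at d=21/2, Q=-329/2; branch lengths JM→75/16, Z→93/16; new cluster JMZ
  updated: d(B,JMZ)=53/4, d(JMZ,O)=85/4, d(JMZ,Q)=43/2, d(JMZ,U)=63/4
step 3: merge (B,JMZ) at d=53/4, Q=-373/4; branch lengths B→39/8, JMZ→67/8; new cluster BJMZ
  updated: d(BJMZ,O)=25/2, d(BJMZ,Q)=101/8, d(BJMZ,U)=33/4
step 4: merge (BJMZ,O) at d=25/2, Q=-375/8; branch lengths BJMZ→159/32, O→241/32; new cluster BJMOZ
  updated: d(BJMOZ,Q)=137/16, d(BJMOZ,U)=19/8
step 5: merge (BJMOZ,Q) at d=137/16, Q=-303/16; branch lengths BJMOZ→47/32, Q→227/32; new cluster BJMOQZ
  updated: d(BJMOQZ,U)=29/32
step 6: merge (BJMOQZ,U) at d=29/32; branch lengths BJMOQZ→29/64, U→29/64; new cluster BJMOQUZ
final tree: ((((B:39/8,((J:63/5,M:12/5):75/16,Z:93/16):67/8):159/32,O:241/32):47/32,Q:227/32):29/64,U:29/64)
total length: 1943/32

1943/32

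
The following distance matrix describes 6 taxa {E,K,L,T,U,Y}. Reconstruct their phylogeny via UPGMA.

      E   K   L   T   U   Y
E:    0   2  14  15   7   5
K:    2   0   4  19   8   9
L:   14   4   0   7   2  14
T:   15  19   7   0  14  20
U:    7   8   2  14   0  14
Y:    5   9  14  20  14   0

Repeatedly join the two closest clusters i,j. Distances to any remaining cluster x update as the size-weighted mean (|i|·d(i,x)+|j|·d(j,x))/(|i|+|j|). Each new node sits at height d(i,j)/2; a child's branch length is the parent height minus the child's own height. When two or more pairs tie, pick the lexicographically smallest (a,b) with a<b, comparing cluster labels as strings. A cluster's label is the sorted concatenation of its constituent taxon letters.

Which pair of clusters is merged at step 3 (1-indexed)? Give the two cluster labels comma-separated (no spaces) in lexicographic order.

step 1: merge (E,K) at d=2; branch lengths E→1, K→1; new cluster EK
  updated: d(EK,L)=9, d(EK,T)=17, d(EK,U)=15/2, d(EK,Y)=7
step 2: merge (L,U) at d=2; branch lengths L→1, U→1; new cluster LU
  updated: d(EK,LU)=33/4, d(LU,T)=21/2, d(LU,Y)=14
step 3: merge (EK,Y) at d=7; branch lengths EK→5/2, Y→7/2; new cluster EKY
  updated: d(EKY,LU)=61/6, d(EKY,T)=18
step 4: merge (EKY,LU) at d=61/6; branch lengths EKY→19/12, LU→49/12; new cluster EKLUY
  updated: d(EKLUY,T)=15
step 5: merge (EKLUY,T) at d=15; branch lengths EKLUY→29/12, T→15/2; new cluster EKLTUY
final tree: ((((E:1,K:1):5/2,Y:7/2):19/12,(L:1,U:1):49/12):29/12,T:15/2)
total length: 307/12

EK,Y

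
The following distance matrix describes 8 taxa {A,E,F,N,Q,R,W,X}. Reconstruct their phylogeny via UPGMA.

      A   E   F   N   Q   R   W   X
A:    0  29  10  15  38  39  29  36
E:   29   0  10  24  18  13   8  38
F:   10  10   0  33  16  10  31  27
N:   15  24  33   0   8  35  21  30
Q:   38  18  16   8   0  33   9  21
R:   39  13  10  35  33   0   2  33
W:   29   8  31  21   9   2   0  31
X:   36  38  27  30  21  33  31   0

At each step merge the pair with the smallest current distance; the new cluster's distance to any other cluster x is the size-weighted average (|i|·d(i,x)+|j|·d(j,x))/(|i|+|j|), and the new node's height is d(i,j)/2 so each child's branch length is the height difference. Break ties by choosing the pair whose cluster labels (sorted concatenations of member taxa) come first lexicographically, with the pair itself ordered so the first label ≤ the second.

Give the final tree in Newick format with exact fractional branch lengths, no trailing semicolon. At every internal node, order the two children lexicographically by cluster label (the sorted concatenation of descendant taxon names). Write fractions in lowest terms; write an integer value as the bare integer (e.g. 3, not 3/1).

step 1: merge (R,W) at d=2; branch lengths R→1, W→1; new cluster RW
  updated: d(A,RW)=34, d(E,RW)=21/2, d(F,RW)=41/2, d(N,RW)=28, d(Q,RW)=21, d(RW,X)=32
step 2: merge (N,Q) at d=8; branch lengths N→4, Q→4; new cluster NQ
  updated: d(A,NQ)=53/2, d(E,NQ)=21, d(F,NQ)=49/2, d(NQ,RW)=49/2, d(NQ,X)=51/2
step 3: merge (A,F) at d=10; branch lengths A→5, F→5; new cluster AF
  updated: d(AF,E)=39/2, d(AF,NQ)=51/2, d(AF,RW)=109/4, d(AF,X)=63/2
step 4: merge (E,RW) at d=21/2; branch lengths E→21/4, RW→17/4; new cluster ERW
  updated: d(AF,ERW)=74/3, d(ERW,NQ)=70/3, d(ERW,X)=34
step 5: merge (ERW,NQ) at d=70/3; branch lengths ERW→77/12, NQ→23/3; new cluster ENQRW
  updated: d(AF,ENQRW)=25, d(ENQRW,X)=153/5
step 6: merge (AF,ENQRW) at d=25; branch lengths AF→15/2, ENQRW→5/6; new cluster AEFNQRW
  updated: d(AEFNQRW,X)=216/7
step 7: merge (AEFNQRW,X) at d=216/7; branch lengths AEFNQRW→41/14, X→108/7; new cluster AEFNQRWX
final tree: (((A:5,F:5):15/2,((E:21/4,(R:1,W:1):17/4):77/12,(N:4,Q:4):23/3):5/6):41/14,X:108/7)
total length: 5903/84

(((A:5,F:5):15/2,((E:21/4,(R:1,W:1):17/4):77/12,(N:4,Q:4):23/3):5/6):41/14,X:108/7)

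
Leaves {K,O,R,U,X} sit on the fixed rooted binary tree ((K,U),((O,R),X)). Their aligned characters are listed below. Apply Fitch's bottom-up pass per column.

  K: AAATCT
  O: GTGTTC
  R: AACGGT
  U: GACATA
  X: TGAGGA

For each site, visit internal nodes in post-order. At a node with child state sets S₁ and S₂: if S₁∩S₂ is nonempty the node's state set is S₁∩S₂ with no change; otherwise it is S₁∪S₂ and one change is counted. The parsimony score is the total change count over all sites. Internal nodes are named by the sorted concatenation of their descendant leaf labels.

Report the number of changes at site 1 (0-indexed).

KU@0: {A} ∪ {G} = {A,G} (union, +1)
OR@0: {G} ∪ {A} = {A,G} (union, +1)
ORX@0: {A,G} ∪ {T} = {A,G,T} (union, +1)
KORUX@0: {A,G} ∩ {A,G,T} = {A,G} (intersection, +0)
KU@1: {A} ∩ {A} = {A} (intersection, +0)
OR@1: {T} ∪ {A} = {A,T} (union, +1)
ORX@1: {A,T} ∪ {G} = {A,G,T} (union, +1)
KORUX@1: {A} ∩ {A,G,T} = {A} (intersection, +0)
KU@2: {A} ∪ {C} = {A,C} (union, +1)
OR@2: {G} ∪ {C} = {C,G} (union, +1)
ORX@2: {C,G} ∪ {A} = {A,C,G} (union, +1)
KORUX@2: {A,C} ∩ {A,C,G} = {A,C} (intersection, +0)
KU@3: {T} ∪ {A} = {A,T} (union, +1)
OR@3: {T} ∪ {G} = {G,T} (union, +1)
ORX@3: {G,T} ∩ {G} = {G} (intersection, +0)
KORUX@3: {A,T} ∪ {G} = {A,G,T} (union, +1)
KU@4: {C} ∪ {T} = {C,T} (union, +1)
OR@4: {T} ∪ {G} = {G,T} (union, +1)
ORX@4: {G,T} ∩ {G} = {G} (intersection, +0)
KORUX@4: {C,T} ∪ {G} = {C,G,T} (union, +1)
KU@5: {T} ∪ {A} = {A,T} (union, +1)
OR@5: {C} ∪ {T} = {C,T} (union, +1)
ORX@5: {C,T} ∪ {A} = {A,C,T} (union, +1)
KORUX@5: {A,T} ∩ {A,C,T} = {A,T} (intersection, +0)
per-site changes: [3, 2, 3, 3, 3, 3]; total = 17

2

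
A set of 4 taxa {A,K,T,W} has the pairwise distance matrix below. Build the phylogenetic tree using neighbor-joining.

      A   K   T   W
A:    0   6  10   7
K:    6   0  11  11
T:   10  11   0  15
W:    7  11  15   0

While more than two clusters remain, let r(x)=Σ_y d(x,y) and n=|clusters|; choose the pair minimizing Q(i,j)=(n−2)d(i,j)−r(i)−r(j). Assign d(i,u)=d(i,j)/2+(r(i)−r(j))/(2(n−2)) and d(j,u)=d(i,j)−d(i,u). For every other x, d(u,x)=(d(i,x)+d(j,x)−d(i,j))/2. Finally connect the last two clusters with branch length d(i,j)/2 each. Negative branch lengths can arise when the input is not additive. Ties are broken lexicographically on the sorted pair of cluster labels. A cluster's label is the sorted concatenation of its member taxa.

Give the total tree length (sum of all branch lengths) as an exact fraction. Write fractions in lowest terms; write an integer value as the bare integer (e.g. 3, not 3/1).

39/2

1. join A+W (d=7, Q=-42) ⇒ AW; edges |A|=1, |W|=6
  updated: d(AW,K)=5, d(AW,T)=9
2. join AW+K (d=5, Q=-25) ⇒ AKW; edges |AW|=3/2, |K|=7/2
  updated: d(AKW,T)=15/2
3. join AKW+T (d=15/2) ⇒ AKTW; edges |AKW|=15/4, |T|=15/4
final tree: (((A:1,W:6):3/2,K:7/2):15/4,T:15/4)
total length: 39/2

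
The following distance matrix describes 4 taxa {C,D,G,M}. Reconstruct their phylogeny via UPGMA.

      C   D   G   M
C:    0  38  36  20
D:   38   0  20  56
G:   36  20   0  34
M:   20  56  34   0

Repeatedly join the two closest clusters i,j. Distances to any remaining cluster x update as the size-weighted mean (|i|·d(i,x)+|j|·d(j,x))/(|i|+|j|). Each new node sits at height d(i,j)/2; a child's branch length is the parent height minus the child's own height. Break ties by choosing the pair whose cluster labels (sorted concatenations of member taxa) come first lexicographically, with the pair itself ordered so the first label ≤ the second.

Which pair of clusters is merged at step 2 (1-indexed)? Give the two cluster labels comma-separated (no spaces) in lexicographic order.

iteration 1: select C,M (d=20); attach at lengths (10, 10); label the merged cluster CM
  updated: d(CM,D)=47, d(CM,G)=35
iteration 2: select D,G (d=20); attach at lengths (10, 10); label the merged cluster DG
  updated: d(CM,DG)=41
iteration 3: select CM,DG (d=41); attach at lengths (21/2, 21/2); label the merged cluster CDGM
final tree: ((C:10,M:10):21/2,(D:10,G:10):21/2)
total length: 61

D,G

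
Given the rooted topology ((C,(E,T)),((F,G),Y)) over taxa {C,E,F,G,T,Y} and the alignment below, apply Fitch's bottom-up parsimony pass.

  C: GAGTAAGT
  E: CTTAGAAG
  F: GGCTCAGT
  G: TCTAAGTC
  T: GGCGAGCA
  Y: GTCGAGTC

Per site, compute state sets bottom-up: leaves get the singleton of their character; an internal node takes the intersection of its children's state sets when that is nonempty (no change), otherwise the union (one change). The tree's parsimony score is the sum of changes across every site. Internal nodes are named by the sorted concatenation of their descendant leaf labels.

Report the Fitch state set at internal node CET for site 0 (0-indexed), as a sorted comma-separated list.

site 0, node ET: E={C} ∪ T={G} → {C,G} (+1)
site 0, node CET: C={G} ∩ ET={C,G} → {G} (+0)
site 0, node FG: F={G} ∪ G={T} → {G,T} (+1)
site 0, node FGY: FG={G,T} ∩ Y={G} → {G} (+0)
site 0, node CEFGTY: CET={G} ∩ FGY={G} → {G} (+0)
site 1, node ET: E={T} ∪ T={G} → {G,T} (+1)
site 1, node CET: C={A} ∪ ET={G,T} → {A,G,T} (+1)
site 1, node FG: F={G} ∪ G={C} → {C,G} (+1)
site 1, node FGY: FG={C,G} ∪ Y={T} → {C,G,T} (+1)
site 1, node CEFGTY: CET={A,G,T} ∩ FGY={C,G,T} → {G,T} (+0)
site 2, node ET: E={T} ∪ T={C} → {C,T} (+1)
site 2, node CET: C={G} ∪ ET={C,T} → {C,G,T} (+1)
site 2, node FG: F={C} ∪ G={T} → {C,T} (+1)
site 2, node FGY: FG={C,T} ∩ Y={C} → {C} (+0)
site 2, node CEFGTY: CET={C,G,T} ∩ FGY={C} → {C} (+0)
site 3, node ET: E={A} ∪ T={G} → {A,G} (+1)
site 3, node CET: C={T} ∪ ET={A,G} → {A,G,T} (+1)
site 3, node FG: F={T} ∪ G={A} → {A,T} (+1)
site 3, node FGY: FG={A,T} ∪ Y={G} → {A,G,T} (+1)
site 3, node CEFGTY: CET={A,G,T} ∩ FGY={A,G,T} → {A,G,T} (+0)
site 4, node ET: E={G} ∪ T={A} → {A,G} (+1)
site 4, node CET: C={A} ∩ ET={A,G} → {A} (+0)
site 4, node FG: F={C} ∪ G={A} → {A,C} (+1)
site 4, node FGY: FG={A,C} ∩ Y={A} → {A} (+0)
site 4, node CEFGTY: CET={A} ∩ FGY={A} → {A} (+0)
site 5, node ET: E={A} ∪ T={G} → {A,G} (+1)
site 5, node CET: C={A} ∩ ET={A,G} → {A} (+0)
site 5, node FG: F={A} ∪ G={G} → {A,G} (+1)
site 5, node FGY: FG={A,G} ∩ Y={G} → {G} (+0)
site 5, node CEFGTY: CET={A} ∪ FGY={G} → {A,G} (+1)
site 6, node ET: E={A} ∪ T={C} → {A,C} (+1)
site 6, node CET: C={G} ∪ ET={A,C} → {A,C,G} (+1)
site 6, node FG: F={G} ∪ G={T} → {G,T} (+1)
site 6, node FGY: FG={G,T} ∩ Y={T} → {T} (+0)
site 6, node CEFGTY: CET={A,C,G} ∪ FGY={T} → {A,C,G,T} (+1)
site 7, node ET: E={G} ∪ T={A} → {A,G} (+1)
site 7, node CET: C={T} ∪ ET={A,G} → {A,G,T} (+1)
site 7, node FG: F={T} ∪ G={C} → {C,T} (+1)
site 7, node FGY: FG={C,T} ∩ Y={C} → {C} (+0)
site 7, node CEFGTY: CET={A,G,T} ∪ FGY={C} → {A,C,G,T} (+1)
per-site changes: [2, 4, 3, 4, 2, 3, 4, 4]; total = 26

G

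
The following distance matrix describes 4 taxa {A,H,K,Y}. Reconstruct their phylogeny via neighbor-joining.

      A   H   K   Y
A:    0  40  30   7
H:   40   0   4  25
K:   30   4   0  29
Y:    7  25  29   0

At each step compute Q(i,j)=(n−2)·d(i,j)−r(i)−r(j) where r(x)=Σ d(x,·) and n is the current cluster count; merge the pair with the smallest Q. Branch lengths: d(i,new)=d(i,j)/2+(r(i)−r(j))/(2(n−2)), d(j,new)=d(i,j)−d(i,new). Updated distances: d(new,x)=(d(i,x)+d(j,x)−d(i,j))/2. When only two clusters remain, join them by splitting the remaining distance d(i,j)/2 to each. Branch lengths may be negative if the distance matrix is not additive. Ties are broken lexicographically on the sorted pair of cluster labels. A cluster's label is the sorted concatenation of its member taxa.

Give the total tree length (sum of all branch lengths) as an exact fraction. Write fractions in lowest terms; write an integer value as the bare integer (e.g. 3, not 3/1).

73/2

iteration 1: select A,Y (d=7, Q=-124); attach at lengths (15/2, -1/2); label the merged cluster AY
  updated: d(AY,H)=29, d(AY,K)=26
iteration 2: select AY,H (d=29, Q=-59); attach at lengths (51/2, 7/2); label the merged cluster AHY
  updated: d(AHY,K)=1/2
iteration 3: select AHY,K (d=1/2); attach at lengths (1/4, 1/4); label the merged cluster AHKY
final tree: (((A:15/2,Y:-1/2):51/2,H:7/2):1/4,K:1/4)
total length: 73/2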